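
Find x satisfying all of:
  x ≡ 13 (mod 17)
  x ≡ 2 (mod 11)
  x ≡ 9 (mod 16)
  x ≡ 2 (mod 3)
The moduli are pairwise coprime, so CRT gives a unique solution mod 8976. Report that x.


Product of moduli M = 17 · 11 · 16 · 3 = 8976.
Merge one congruence at a time:
  Start: x ≡ 13 (mod 17).
  Combine with x ≡ 2 (mod 11); new modulus lcm = 187.
    Write x = 13 + 17·t and substitute into x ≡ 2 (mod 11): 17·t ≡ 2 − 13 = -11 (mod 11).
    Reduce coefficients mod 11: 6·t ≡ 0 (mod 11).
    The inverse of 6 mod 11 is 2 (since 6·2 = 12 = 1·11 + 1), so t ≡ 2·0 = 0 ≡ 0 (mod 11).
    Then x = 13 + 17·0 = 13, valid modulo lcm(17, 11) = 187: x ≡ 13 (mod 187).
  Combine with x ≡ 9 (mod 16); new modulus lcm = 2992.
    Write x = 13 + 187·t and substitute into x ≡ 9 (mod 16): 187·t ≡ 9 − 13 = -4 (mod 16).
    Reduce coefficients mod 16: 11·t ≡ 12 (mod 16).
    The inverse of 11 mod 16 is 3 (since 11·3 = 33 = 2·16 + 1), so t ≡ 3·12 = 36 ≡ 4 (mod 16).
    Then x = 13 + 187·4 = 761, valid modulo lcm(187, 16) = 2992: x ≡ 761 (mod 2992).
  Combine with x ≡ 2 (mod 3); new modulus lcm = 8976.
    Write x = 761 + 2992·t and substitute into x ≡ 2 (mod 3): 2992·t ≡ 2 − 761 = -759 (mod 3).
    Reduce coefficients mod 3: 1·t ≡ 0 (mod 3).
    So t ≡ 0 (mod 3).
    Then x = 761 + 2992·0 = 761, valid modulo lcm(2992, 3) = 8976: x ≡ 761 (mod 8976).
Verify against each original: 761 mod 17 = 13, 761 mod 11 = 2, 761 mod 16 = 9, 761 mod 3 = 2.

x ≡ 761 (mod 8976).


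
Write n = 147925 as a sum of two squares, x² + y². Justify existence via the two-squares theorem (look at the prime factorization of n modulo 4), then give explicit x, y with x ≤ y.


Step 1: Factor n = 147925 = 5^2 · 61 · 97.
Step 2: Check the mod-4 condition on each prime factor: 5 ≡ 1 (mod 4), exponent 2; 61 ≡ 1 (mod 4), exponent 1; 97 ≡ 1 (mod 4), exponent 1.
All primes ≡ 3 (mod 4) appear to even exponent (or don't appear), so by the two-squares theorem n IS expressible as a sum of two squares.
Step 3: Build a representation. Group n = k² · m with k = 5 and m = 61 · 97 = 5917 (a product of primes ≡ 1 (mod 4)); a representation of m scales to one of n via (k·x)² + (k·y)² = k²(x² + y²). Each prime p ≡ 1 (mod 4) is itself a sum of two squares; find a² by testing p − a² for a perfect square:
  61: 61 − 1² = 60, 61 − 2² = 57, 61 − 3² = 52, 61 − 4² = 45, 61 − 5² = 36 = 6² ⇒ 61 = 5² + 6².
  97: 97 − 1² = 96, 97 − 2² = 93, 97 − 3² = 88, 97 − 4² = 81 = 9² ⇒ 97 = 4² + 9².
  Combine using the Brahmagupta–Fibonacci identity (a² + b²)(c² + d²) = (ac − bd)² + (ad + bc)² = (ac + bd)² + (ad − bc)²:
  61 · 97 = 5917: from (5² + 6²)(4² + 9²), take (5·4 − 6·9, 5·9 + 6·4) = (20 − 54, 45 + 24) = (-34, 69); dropping signs (only squares matter) gives (34, 69); check 34² + 69² = 1156 + 4761 = 5917 ✓.
  Scale by k = 5: (5·34, 5·69) = (170, 345).
Step 4: Order so x ≤ y and verify: 170² + 345² = 28900 + 119025 = 147925 = n. ✓

n = 147925 = 170² + 345² (one valid representation with x ≤ y).


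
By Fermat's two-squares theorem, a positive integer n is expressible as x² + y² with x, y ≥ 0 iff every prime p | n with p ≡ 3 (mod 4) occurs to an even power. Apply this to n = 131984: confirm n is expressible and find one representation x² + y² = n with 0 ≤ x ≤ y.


Step 1: Factor n = 131984 = 2^4 · 73 · 113.
Step 2: Check the mod-4 condition on each prime factor: 2 = 2 (special); 73 ≡ 1 (mod 4), exponent 1; 113 ≡ 1 (mod 4), exponent 1.
All primes ≡ 3 (mod 4) appear to even exponent (or don't appear), so by the two-squares theorem n IS expressible as a sum of two squares.
Step 3: Build a representation. Group n = k² · m with k = 4 and m = 73 · 113 = 8249 (a product of primes ≡ 1 (mod 4)); a representation of m scales to one of n via (k·x)² + (k·y)² = k²(x² + y²). Each prime p ≡ 1 (mod 4) is itself a sum of two squares; find a² by testing p − a² for a perfect square:
  73: 73 − 1² = 72, 73 − 2² = 69, 73 − 3² = 64 = 8² ⇒ 73 = 3² + 8².
  113: 113 − 1² = 112, 113 − 2² = 109, 113 − 3² = 104, 113 − 4² = 97, 113 − 5² = 88, 113 − 6² = 77, 113 − 7² = 64 = 8² ⇒ 113 = 7² + 8².
  Combine using the Brahmagupta–Fibonacci identity (a² + b²)(c² + d²) = (ac − bd)² + (ad + bc)² = (ac + bd)² + (ad − bc)²:
  73 · 113 = 8249: from (3² + 8²)(7² + 8²), take (3·7 − 8·8, 3·8 + 8·7) = (21 − 64, 24 + 56) = (-43, 80); dropping signs (only squares matter) gives (43, 80); check 43² + 80² = 1849 + 6400 = 8249 ✓.
  Scale by k = 4: (4·43, 4·80) = (172, 320).
Step 4: Order so x ≤ y and verify: 172² + 320² = 29584 + 102400 = 131984 = n. ✓

n = 131984 = 172² + 320² (one valid representation with x ≤ y).


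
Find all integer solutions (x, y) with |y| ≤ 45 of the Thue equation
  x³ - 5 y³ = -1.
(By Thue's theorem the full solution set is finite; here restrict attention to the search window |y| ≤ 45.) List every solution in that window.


The equation is x³ - 5y³ = -1. For fixed y, x³ = 5·y³ − 1, so a solution requires the RHS to be a perfect cube.
Strategy: iterate y from -45 to 45, compute RHS = 5·y³ − 1, and check whether it is a (positive or negative) perfect cube.
Check small values of y:
  y = 0: RHS = -1 = (-1)³ ⇒ x = -1 works.
  y = 1: RHS = 4 is not a perfect cube.
  y = -1: RHS = -6 is not a perfect cube.
  y = 2: RHS = 39 is not a perfect cube.
  y = -2: RHS = -41 is not a perfect cube.
  y = 3: RHS = 134 is not a perfect cube.
  y = -3: RHS = -136 is not a perfect cube.
Continuing the search up to |y| = 45 finds no further solutions beyond those listed.
Collected solutions: (-1, 0).

Solutions (with |y| ≤ 45): (-1, 0).


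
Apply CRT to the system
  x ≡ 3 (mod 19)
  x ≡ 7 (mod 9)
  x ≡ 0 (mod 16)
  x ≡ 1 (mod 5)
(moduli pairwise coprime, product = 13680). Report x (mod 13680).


Product of moduli M = 19 · 9 · 16 · 5 = 13680.
Merge one congruence at a time:
  Start: x ≡ 3 (mod 19).
  Combine with x ≡ 7 (mod 9); new modulus lcm = 171.
    Write x = 3 + 19·t and substitute into x ≡ 7 (mod 9): 19·t ≡ 7 − 3 = 4 (mod 9).
    Reduce coefficients mod 9: 1·t ≡ 4 (mod 9).
    So t ≡ 4 (mod 9).
    Then x = 3 + 19·4 = 79, valid modulo lcm(19, 9) = 171: x ≡ 79 (mod 171).
  Combine with x ≡ 0 (mod 16); new modulus lcm = 2736.
    Write x = 79 + 171·t and substitute into x ≡ 0 (mod 16): 171·t ≡ 0 − 79 = -79 (mod 16).
    Reduce coefficients mod 16: 11·t ≡ 1 (mod 16).
    The inverse of 11 mod 16 is 3 (since 11·3 = 33 = 2·16 + 1), so t ≡ 3·1 = 3 ≡ 3 (mod 16).
    Then x = 79 + 171·3 = 592, valid modulo lcm(171, 16) = 2736: x ≡ 592 (mod 2736).
  Combine with x ≡ 1 (mod 5); new modulus lcm = 13680.
    Write x = 592 + 2736·t and substitute into x ≡ 1 (mod 5): 2736·t ≡ 1 − 592 = -591 (mod 5).
    Reduce coefficients mod 5: 1·t ≡ 4 (mod 5).
    So t ≡ 4 (mod 5).
    Then x = 592 + 2736·4 = 11536, valid modulo lcm(2736, 5) = 13680: x ≡ 11536 (mod 13680).
Verify against each original: 11536 mod 19 = 3, 11536 mod 9 = 7, 11536 mod 16 = 0, 11536 mod 5 = 1.

x ≡ 11536 (mod 13680).


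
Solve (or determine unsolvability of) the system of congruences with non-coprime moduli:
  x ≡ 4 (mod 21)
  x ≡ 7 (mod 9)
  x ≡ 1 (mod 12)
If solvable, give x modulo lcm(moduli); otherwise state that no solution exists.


Moduli 21, 9, 12 are not pairwise coprime, so CRT works modulo lcm(m_i) when all pairwise compatibility conditions hold.
Pairwise compatibility: gcd(m_i, m_j) must divide a_i - a_j for every pair.
Merge one congruence at a time:
  Start: x ≡ 4 (mod 21).
  Combine with x ≡ 7 (mod 9): gcd(21, 9) = 3; 7 - 4 = 3, which IS divisible by 3, so compatible.
    Write x = 4 + 21·t and substitute into x ≡ 7 (mod 9): 21·t ≡ 7 − 4 = 3 (mod 9).
    Divide the congruence (and modulus) by g = 3: 7·t ≡ 1 (mod 3).
    Reduce coefficients mod 3: 1·t ≡ 1 (mod 3).
    So t ≡ 1 (mod 3).
    Then x = 4 + 21·1 = 25, valid modulo lcm(21, 9) = 63: x ≡ 25 (mod 63).
  Combine with x ≡ 1 (mod 12): gcd(63, 12) = 3; 1 - 25 = -24, which IS divisible by 3, so compatible.
    Write x = 25 + 63·t and substitute into x ≡ 1 (mod 12): 63·t ≡ 1 − 25 = -24 (mod 12).
    Divide the congruence (and modulus) by g = 3: 21·t ≡ -8 (mod 4).
    Reduce coefficients mod 4: 1·t ≡ 0 (mod 4).
    So t ≡ 0 (mod 4).
    Then x = 25 + 63·0 = 25, valid modulo lcm(63, 12) = 252: x ≡ 25 (mod 252).
Verify: 25 mod 21 = 4, 25 mod 9 = 7, 25 mod 12 = 1.

x ≡ 25 (mod 252).


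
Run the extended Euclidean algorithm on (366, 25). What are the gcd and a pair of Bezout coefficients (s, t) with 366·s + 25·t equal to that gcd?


Euclidean algorithm on (366, 25) — divide until remainder is 0:
  366 = 14 · 25 + 16
  25 = 1 · 16 + 9
  16 = 1 · 9 + 7
  9 = 1 · 7 + 2
  7 = 3 · 2 + 1
  2 = 2 · 1 + 0
gcd(366, 25) = 1.
Track Bezout coefficients alongside the remainders: start with r₀ = 366 = a·1 + b·0 (s = 1, t = 0) and r₁ = 25 = a·0 + b·1 (s = 0, t = 1); each new remainder r_{k+1} = r_{k-1} − q_k·r_k inherits s_{k+1} = s_{k-1} − q_k·s_k, t_{k+1} = t_{k-1} − q_k·t_k, so r_k = a·s_k + b·t_k at every step:
  q = 14: r = 16, s = 1 − 14·0 = 1, t = 0 − 14·1 = -14  (check: 366·1 + 25·(-14) = 16)
  q = 1: r = 9, s = 0 − 1·1 = -1, t = 1 − 1·(-14) = 15  (check: 366·(-1) + 25·15 = 9)
  q = 1: r = 7, s = 1 − 1·(-1) = 2, t = -14 − 1·15 = -29  (check: 366·2 + 25·(-29) = 7)
  q = 1: r = 2, s = -1 − 1·2 = -3, t = 15 − 1·(-29) = 44  (check: 366·(-3) + 25·44 = 2)
  q = 3: r = 1, s = 2 − 3·(-3) = 11, t = -29 − 3·44 = -161  (check: 366·11 + 25·(-161) = 1)
The row with r = 1 (the gcd) gives the Bezout coefficients s = 11, t = -161.
Result: 366 · (11) + 25 · (-161) = 1.

gcd(366, 25) = 1; s = 11, t = -161 (check: 366·11 + 25·(-161) = 1).


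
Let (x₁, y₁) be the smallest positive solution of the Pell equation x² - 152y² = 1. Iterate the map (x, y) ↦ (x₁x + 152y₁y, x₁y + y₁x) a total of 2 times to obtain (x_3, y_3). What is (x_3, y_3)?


Step 1: Find the fundamental solution (x₁, y₁) of x² - 152y² = 1.
  Expand √152 as a continued fraction. a₀ = ⌊√152⌋ = 12; iterate m_{k+1} = d_k·a_k − m_k, d_{k+1} = (152 − m_{k+1}²)/d_k, a_{k+1} = ⌊(a₀ + m_{k+1})/d_{k+1}⌋ (starting m₀ = 0, d₀ = 1), with convergents p_k = a_k·p_{k-1} + p_{k-2}, q_k = a_k·q_{k-1} + q_{k-2} (p₋₁ = 1, q₋₁ = 0):
  k = 0: a₀ = 12; p₀/q₀ = 12/1; p₀² − 152·q₀² = 144 − 152 = -8.
  k = 1: m = 12, d = 8, a = ⌊(12 + 12)/8⌋ = 3; p/q = (3·12 + 1)/(3·1 + 0) = 37/3; p² − 152·q² = 1369 − 1368 = 1.
  The first convergent with p² − 152·q² = 1 gives the fundamental solution (x₁, y₁) = (37, 3).
Step 2: Apply the recurrence (x_{n+1}, y_{n+1}) = (x₁x_n + 152y₁y_n, x₁y_n + y₁x_n) repeatedly.
  From (x_1, y_1) = (37, 3): x_2 = 37·37 + 152·3·3 = 2737; y_2 = 37·3 + 3·37 = 222.
  From (x_2, y_2) = (2737, 222): x_3 = 37·2737 + 152·3·222 = 202501; y_3 = 37·222 + 3·2737 = 16425.
Step 3: Verify x_3² - 152·y_3² = 41006655001 - 41006655000 = 1 (should be 1). ✓

(x_1, y_1) = (37, 3); (x_3, y_3) = (202501, 16425).


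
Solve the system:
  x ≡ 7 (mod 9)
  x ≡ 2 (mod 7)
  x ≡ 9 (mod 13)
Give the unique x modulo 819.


Moduli 9, 7, 13 are pairwise coprime; by CRT there is a unique solution modulo M = 9 · 7 · 13 = 819.
Solve pairwise, accumulating the modulus:
  Start with x ≡ 7 (mod 9).
  Combine with x ≡ 2 (mod 7): since gcd(9, 7) = 1, we get a unique residue mod 63.
    Write x = 7 + 9·t and substitute into x ≡ 2 (mod 7): 9·t ≡ 2 − 7 = -5 (mod 7).
    Reduce coefficients mod 7: 2·t ≡ 2 (mod 7).
    The inverse of 2 mod 7 is 4 (since 2·4 = 8 = 1·7 + 1), so t ≡ 4·2 = 8 ≡ 1 (mod 7).
    Then x = 7 + 9·1 = 16, valid modulo lcm(9, 7) = 63: x ≡ 16 (mod 63).
  Combine with x ≡ 9 (mod 13): since gcd(63, 13) = 1, we get a unique residue mod 819.
    Write x = 16 + 63·t and substitute into x ≡ 9 (mod 13): 63·t ≡ 9 − 16 = -7 (mod 13).
    Reduce coefficients mod 13: 11·t ≡ 6 (mod 13).
    The inverse of 11 mod 13 is 6 (since 11·6 = 66 = 5·13 + 1), so t ≡ 6·6 = 36 ≡ 10 (mod 13).
    Then x = 16 + 63·10 = 646, valid modulo lcm(63, 13) = 819: x ≡ 646 (mod 819).
Verify: 646 mod 9 = 7 ✓, 646 mod 7 = 2 ✓, 646 mod 13 = 9 ✓.

x ≡ 646 (mod 819).


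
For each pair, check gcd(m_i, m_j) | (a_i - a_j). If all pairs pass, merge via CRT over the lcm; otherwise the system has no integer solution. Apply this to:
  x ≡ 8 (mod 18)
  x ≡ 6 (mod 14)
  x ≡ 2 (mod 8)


Moduli 18, 14, 8 are not pairwise coprime, so CRT works modulo lcm(m_i) when all pairwise compatibility conditions hold.
Pairwise compatibility: gcd(m_i, m_j) must divide a_i - a_j for every pair.
Merge one congruence at a time:
  Start: x ≡ 8 (mod 18).
  Combine with x ≡ 6 (mod 14): gcd(18, 14) = 2; 6 - 8 = -2, which IS divisible by 2, so compatible.
    Write x = 8 + 18·t and substitute into x ≡ 6 (mod 14): 18·t ≡ 6 − 8 = -2 (mod 14).
    Divide the congruence (and modulus) by g = 2: 9·t ≡ -1 (mod 7).
    Reduce coefficients mod 7: 2·t ≡ 6 (mod 7).
    The inverse of 2 mod 7 is 4 (since 2·4 = 8 = 1·7 + 1), so t ≡ 4·6 = 24 ≡ 3 (mod 7).
    Then x = 8 + 18·3 = 62, valid modulo lcm(18, 14) = 126: x ≡ 62 (mod 126).
  Combine with x ≡ 2 (mod 8): gcd(126, 8) = 2; 2 - 62 = -60, which IS divisible by 2, so compatible.
    Write x = 62 + 126·t and substitute into x ≡ 2 (mod 8): 126·t ≡ 2 − 62 = -60 (mod 8).
    Divide the congruence (and modulus) by g = 2: 63·t ≡ -30 (mod 4).
    Reduce coefficients mod 4: 3·t ≡ 2 (mod 4).
    The inverse of 3 mod 4 is 3 (since 3·3 = 9 = 2·4 + 1), so t ≡ 3·2 = 6 ≡ 2 (mod 4).
    Then x = 62 + 126·2 = 314, valid modulo lcm(126, 8) = 504: x ≡ 314 (mod 504).
Verify: 314 mod 18 = 8, 314 mod 14 = 6, 314 mod 8 = 2.

x ≡ 314 (mod 504).


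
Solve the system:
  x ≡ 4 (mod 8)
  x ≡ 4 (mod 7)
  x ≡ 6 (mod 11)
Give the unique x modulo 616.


Moduli 8, 7, 11 are pairwise coprime; by CRT there is a unique solution modulo M = 8 · 7 · 11 = 616.
Solve pairwise, accumulating the modulus:
  Start with x ≡ 4 (mod 8).
  Combine with x ≡ 4 (mod 7): since gcd(8, 7) = 1, we get a unique residue mod 56.
    Write x = 4 + 8·t and substitute into x ≡ 4 (mod 7): 8·t ≡ 4 − 4 = 0 (mod 7).
    Reduce coefficients mod 7: 1·t ≡ 0 (mod 7).
    So t ≡ 0 (mod 7).
    Then x = 4 + 8·0 = 4, valid modulo lcm(8, 7) = 56: x ≡ 4 (mod 56).
  Combine with x ≡ 6 (mod 11): since gcd(56, 11) = 1, we get a unique residue mod 616.
    Write x = 4 + 56·t and substitute into x ≡ 6 (mod 11): 56·t ≡ 6 − 4 = 2 (mod 11).
    Reduce coefficients mod 11: 1·t ≡ 2 (mod 11).
    So t ≡ 2 (mod 11).
    Then x = 4 + 56·2 = 116, valid modulo lcm(56, 11) = 616: x ≡ 116 (mod 616).
Verify: 116 mod 8 = 4 ✓, 116 mod 7 = 4 ✓, 116 mod 11 = 6 ✓.

x ≡ 116 (mod 616).


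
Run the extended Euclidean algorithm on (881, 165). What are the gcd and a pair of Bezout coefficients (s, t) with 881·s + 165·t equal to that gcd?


Euclidean algorithm on (881, 165) — divide until remainder is 0:
  881 = 5 · 165 + 56
  165 = 2 · 56 + 53
  56 = 1 · 53 + 3
  53 = 17 · 3 + 2
  3 = 1 · 2 + 1
  2 = 2 · 1 + 0
gcd(881, 165) = 1.
Track Bezout coefficients alongside the remainders: start with r₀ = 881 = a·1 + b·0 (s = 1, t = 0) and r₁ = 165 = a·0 + b·1 (s = 0, t = 1); each new remainder r_{k+1} = r_{k-1} − q_k·r_k inherits s_{k+1} = s_{k-1} − q_k·s_k, t_{k+1} = t_{k-1} − q_k·t_k, so r_k = a·s_k + b·t_k at every step:
  q = 5: r = 56, s = 1 − 5·0 = 1, t = 0 − 5·1 = -5  (check: 881·1 + 165·(-5) = 56)
  q = 2: r = 53, s = 0 − 2·1 = -2, t = 1 − 2·(-5) = 11  (check: 881·(-2) + 165·11 = 53)
  q = 1: r = 3, s = 1 − 1·(-2) = 3, t = -5 − 1·11 = -16  (check: 881·3 + 165·(-16) = 3)
  q = 17: r = 2, s = -2 − 17·3 = -53, t = 11 − 17·(-16) = 283  (check: 881·(-53) + 165·283 = 2)
  q = 1: r = 1, s = 3 − 1·(-53) = 56, t = -16 − 1·283 = -299  (check: 881·56 + 165·(-299) = 1)
The row with r = 1 (the gcd) gives the Bezout coefficients s = 56, t = -299.
Result: 881 · (56) + 165 · (-299) = 1.

gcd(881, 165) = 1; s = 56, t = -299 (check: 881·56 + 165·(-299) = 1).


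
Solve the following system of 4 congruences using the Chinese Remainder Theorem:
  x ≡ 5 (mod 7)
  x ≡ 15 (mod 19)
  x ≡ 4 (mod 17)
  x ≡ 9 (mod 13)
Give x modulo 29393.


Product of moduli M = 7 · 19 · 17 · 13 = 29393.
Merge one congruence at a time:
  Start: x ≡ 5 (mod 7).
  Combine with x ≡ 15 (mod 19); new modulus lcm = 133.
    Write x = 5 + 7·t and substitute into x ≡ 15 (mod 19): 7·t ≡ 15 − 5 = 10 (mod 19).
    The inverse of 7 mod 19 is 11 (since 7·11 = 77 = 4·19 + 1), so t ≡ 11·10 = 110 ≡ 15 (mod 19).
    Then x = 5 + 7·15 = 110, valid modulo lcm(7, 19) = 133: x ≡ 110 (mod 133).
  Combine with x ≡ 4 (mod 17); new modulus lcm = 2261.
    Write x = 110 + 133·t and substitute into x ≡ 4 (mod 17): 133·t ≡ 4 − 110 = -106 (mod 17).
    Reduce coefficients mod 17: 14·t ≡ 13 (mod 17).
    The inverse of 14 mod 17 is 11 (since 14·11 = 154 = 9·17 + 1), so t ≡ 11·13 = 143 ≡ 7 (mod 17).
    Then x = 110 + 133·7 = 1041, valid modulo lcm(133, 17) = 2261: x ≡ 1041 (mod 2261).
  Combine with x ≡ 9 (mod 13); new modulus lcm = 29393.
    Write x = 1041 + 2261·t and substitute into x ≡ 9 (mod 13): 2261·t ≡ 9 − 1041 = -1032 (mod 13).
    Reduce coefficients mod 13: 12·t ≡ 8 (mod 13).
    The inverse of 12 mod 13 is 12 (since 12·12 = 144 = 11·13 + 1), so t ≡ 12·8 = 96 ≡ 5 (mod 13).
    Then x = 1041 + 2261·5 = 12346, valid modulo lcm(2261, 13) = 29393: x ≡ 12346 (mod 29393).
Verify against each original: 12346 mod 7 = 5, 12346 mod 19 = 15, 12346 mod 17 = 4, 12346 mod 13 = 9.

x ≡ 12346 (mod 29393).


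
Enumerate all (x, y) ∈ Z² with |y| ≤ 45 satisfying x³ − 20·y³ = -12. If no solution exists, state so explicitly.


The equation is x³ - 20y³ = -12. For fixed y, x³ = 20·y³ − 12, so a solution requires the RHS to be a perfect cube.
Strategy: iterate y from -45 to 45, compute RHS = 20·y³ − 12, and check whether it is a (positive or negative) perfect cube.
Check small values of y:
  y = 0: RHS = -12 is not a perfect cube.
  y = 1: RHS = 8 = (2)³ ⇒ x = 2 works.
  y = -1: RHS = -32 is not a perfect cube.
  y = 2: RHS = 148 is not a perfect cube.
  y = -2: RHS = -172 is not a perfect cube.
  y = 3: RHS = 528 is not a perfect cube.
  y = -3: RHS = -552 is not a perfect cube.
Continuing the search up to |y| = 45 finds no further solutions beyond those listed.
Collected solutions: (2, 1).

Solutions (with |y| ≤ 45): (2, 1).


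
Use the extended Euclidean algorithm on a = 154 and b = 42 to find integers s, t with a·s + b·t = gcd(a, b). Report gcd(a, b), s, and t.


Euclidean algorithm on (154, 42) — divide until remainder is 0:
  154 = 3 · 42 + 28
  42 = 1 · 28 + 14
  28 = 2 · 14 + 0
gcd(154, 42) = 14.
Track Bezout coefficients alongside the remainders: start with r₀ = 154 = a·1 + b·0 (s = 1, t = 0) and r₁ = 42 = a·0 + b·1 (s = 0, t = 1); each new remainder r_{k+1} = r_{k-1} − q_k·r_k inherits s_{k+1} = s_{k-1} − q_k·s_k, t_{k+1} = t_{k-1} − q_k·t_k, so r_k = a·s_k + b·t_k at every step:
  q = 3: r = 28, s = 1 − 3·0 = 1, t = 0 − 3·1 = -3  (check: 154·1 + 42·(-3) = 28)
  q = 1: r = 14, s = 0 − 1·1 = -1, t = 1 − 1·(-3) = 4  (check: 154·(-1) + 42·4 = 14)
The row with r = 14 (the gcd) gives the Bezout coefficients s = -1, t = 4.
Result: 154 · (-1) + 42 · (4) = 14.

gcd(154, 42) = 14; s = -1, t = 4 (check: 154·(-1) + 42·4 = 14).


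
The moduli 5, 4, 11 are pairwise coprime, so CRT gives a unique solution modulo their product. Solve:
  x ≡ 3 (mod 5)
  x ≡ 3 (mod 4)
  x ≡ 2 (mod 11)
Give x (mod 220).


Moduli 5, 4, 11 are pairwise coprime; by CRT there is a unique solution modulo M = 5 · 4 · 11 = 220.
Solve pairwise, accumulating the modulus:
  Start with x ≡ 3 (mod 5).
  Combine with x ≡ 3 (mod 4): since gcd(5, 4) = 1, we get a unique residue mod 20.
    Write x = 3 + 5·t and substitute into x ≡ 3 (mod 4): 5·t ≡ 3 − 3 = 0 (mod 4).
    Reduce coefficients mod 4: 1·t ≡ 0 (mod 4).
    So t ≡ 0 (mod 4).
    Then x = 3 + 5·0 = 3, valid modulo lcm(5, 4) = 20: x ≡ 3 (mod 20).
  Combine with x ≡ 2 (mod 11): since gcd(20, 11) = 1, we get a unique residue mod 220.
    Write x = 3 + 20·t and substitute into x ≡ 2 (mod 11): 20·t ≡ 2 − 3 = -1 (mod 11).
    Reduce coefficients mod 11: 9·t ≡ 10 (mod 11).
    The inverse of 9 mod 11 is 5 (since 9·5 = 45 = 4·11 + 1), so t ≡ 5·10 = 50 ≡ 6 (mod 11).
    Then x = 3 + 20·6 = 123, valid modulo lcm(20, 11) = 220: x ≡ 123 (mod 220).
Verify: 123 mod 5 = 3 ✓, 123 mod 4 = 3 ✓, 123 mod 11 = 2 ✓.

x ≡ 123 (mod 220).


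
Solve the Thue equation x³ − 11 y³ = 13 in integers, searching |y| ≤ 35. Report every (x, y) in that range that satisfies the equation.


The equation is x³ - 11y³ = 13. For fixed y, x³ = 11·y³ + 13, so a solution requires the RHS to be a perfect cube.
Strategy: iterate y from -35 to 35, compute RHS = 11·y³ + 13, and check whether it is a (positive or negative) perfect cube.
Check small values of y:
  y = 0: RHS = 13 is not a perfect cube.
  y = 1: RHS = 24 is not a perfect cube.
  y = -1: RHS = 2 is not a perfect cube.
  y = 2: RHS = 101 is not a perfect cube.
  y = -2: RHS = -75 is not a perfect cube.
  y = 3: RHS = 310 is not a perfect cube.
  y = -3: RHS = -284 is not a perfect cube.
Continuing the search up to |y| = 35 finds no solutions either.
No (x, y) in the scanned range satisfies the equation.

No integer solutions with |y| ≤ 35.


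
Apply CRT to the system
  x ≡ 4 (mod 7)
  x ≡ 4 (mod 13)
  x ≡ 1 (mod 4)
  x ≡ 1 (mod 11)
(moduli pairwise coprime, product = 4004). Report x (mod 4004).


Product of moduli M = 7 · 13 · 4 · 11 = 4004.
Merge one congruence at a time:
  Start: x ≡ 4 (mod 7).
  Combine with x ≡ 4 (mod 13); new modulus lcm = 91.
    Write x = 4 + 7·t and substitute into x ≡ 4 (mod 13): 7·t ≡ 4 − 4 = 0 (mod 13).
    The inverse of 7 mod 13 is 2 (since 7·2 = 14 = 1·13 + 1), so t ≡ 2·0 = 0 ≡ 0 (mod 13).
    Then x = 4 + 7·0 = 4, valid modulo lcm(7, 13) = 91: x ≡ 4 (mod 91).
  Combine with x ≡ 1 (mod 4); new modulus lcm = 364.
    Write x = 4 + 91·t and substitute into x ≡ 1 (mod 4): 91·t ≡ 1 − 4 = -3 (mod 4).
    Reduce coefficients mod 4: 3·t ≡ 1 (mod 4).
    The inverse of 3 mod 4 is 3 (since 3·3 = 9 = 2·4 + 1), so t ≡ 3·1 = 3 ≡ 3 (mod 4).
    Then x = 4 + 91·3 = 277, valid modulo lcm(91, 4) = 364: x ≡ 277 (mod 364).
  Combine with x ≡ 1 (mod 11); new modulus lcm = 4004.
    Write x = 277 + 364·t and substitute into x ≡ 1 (mod 11): 364·t ≡ 1 − 277 = -276 (mod 11).
    Reduce coefficients mod 11: 1·t ≡ 10 (mod 11).
    So t ≡ 10 (mod 11).
    Then x = 277 + 364·10 = 3917, valid modulo lcm(364, 11) = 4004: x ≡ 3917 (mod 4004).
Verify against each original: 3917 mod 7 = 4, 3917 mod 13 = 4, 3917 mod 4 = 1, 3917 mod 11 = 1.

x ≡ 3917 (mod 4004).


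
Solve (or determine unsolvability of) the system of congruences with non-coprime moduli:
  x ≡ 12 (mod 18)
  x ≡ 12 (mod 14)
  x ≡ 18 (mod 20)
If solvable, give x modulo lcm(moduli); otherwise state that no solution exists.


Moduli 18, 14, 20 are not pairwise coprime, so CRT works modulo lcm(m_i) when all pairwise compatibility conditions hold.
Pairwise compatibility: gcd(m_i, m_j) must divide a_i - a_j for every pair.
Merge one congruence at a time:
  Start: x ≡ 12 (mod 18).
  Combine with x ≡ 12 (mod 14): gcd(18, 14) = 2; 12 - 12 = 0, which IS divisible by 2, so compatible.
    Write x = 12 + 18·t and substitute into x ≡ 12 (mod 14): 18·t ≡ 12 − 12 = 0 (mod 14).
    Divide the congruence (and modulus) by g = 2: 9·t ≡ 0 (mod 7).
    Reduce coefficients mod 7: 2·t ≡ 0 (mod 7).
    The inverse of 2 mod 7 is 4 (since 2·4 = 8 = 1·7 + 1), so t ≡ 4·0 = 0 ≡ 0 (mod 7).
    Then x = 12 + 18·0 = 12, valid modulo lcm(18, 14) = 126: x ≡ 12 (mod 126).
  Combine with x ≡ 18 (mod 20): gcd(126, 20) = 2; 18 - 12 = 6, which IS divisible by 2, so compatible.
    Write x = 12 + 126·t and substitute into x ≡ 18 (mod 20): 126·t ≡ 18 − 12 = 6 (mod 20).
    Divide the congruence (and modulus) by g = 2: 63·t ≡ 3 (mod 10).
    Reduce coefficients mod 10: 3·t ≡ 3 (mod 10).
    The inverse of 3 mod 10 is 7 (since 3·7 = 21 = 2·10 + 1), so t ≡ 7·3 = 21 ≡ 1 (mod 10).
    Then x = 12 + 126·1 = 138, valid modulo lcm(126, 20) = 1260: x ≡ 138 (mod 1260).
Verify: 138 mod 18 = 12, 138 mod 14 = 12, 138 mod 20 = 18.

x ≡ 138 (mod 1260).


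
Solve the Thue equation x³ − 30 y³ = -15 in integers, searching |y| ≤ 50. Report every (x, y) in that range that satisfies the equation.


The equation is x³ - 30y³ = -15. For fixed y, x³ = 30·y³ − 15, so a solution requires the RHS to be a perfect cube.
Strategy: iterate y from -50 to 50, compute RHS = 30·y³ − 15, and check whether it is a (positive or negative) perfect cube.
Check small values of y:
  y = 0: RHS = -15 is not a perfect cube.
  y = 1: RHS = 15 is not a perfect cube.
  y = -1: RHS = -45 is not a perfect cube.
  y = 2: RHS = 225 is not a perfect cube.
  y = -2: RHS = -255 is not a perfect cube.
  y = 3: RHS = 795 is not a perfect cube.
  y = -3: RHS = -825 is not a perfect cube.
Continuing the search up to |y| = 50 finds no solutions either.
No (x, y) in the scanned range satisfies the equation.

No integer solutions with |y| ≤ 50.


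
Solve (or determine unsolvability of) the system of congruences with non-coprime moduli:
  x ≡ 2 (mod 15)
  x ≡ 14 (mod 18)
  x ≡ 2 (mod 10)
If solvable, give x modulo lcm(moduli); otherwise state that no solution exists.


Moduli 15, 18, 10 are not pairwise coprime, so CRT works modulo lcm(m_i) when all pairwise compatibility conditions hold.
Pairwise compatibility: gcd(m_i, m_j) must divide a_i - a_j for every pair.
Merge one congruence at a time:
  Start: x ≡ 2 (mod 15).
  Combine with x ≡ 14 (mod 18): gcd(15, 18) = 3; 14 - 2 = 12, which IS divisible by 3, so compatible.
    Write x = 2 + 15·t and substitute into x ≡ 14 (mod 18): 15·t ≡ 14 − 2 = 12 (mod 18).
    Divide the congruence (and modulus) by g = 3: 5·t ≡ 4 (mod 6).
    The inverse of 5 mod 6 is 5 (since 5·5 = 25 = 4·6 + 1), so t ≡ 5·4 = 20 ≡ 2 (mod 6).
    Then x = 2 + 15·2 = 32, valid modulo lcm(15, 18) = 90: x ≡ 32 (mod 90).
  Combine with x ≡ 2 (mod 10): gcd(90, 10) = 10; 2 - 32 = -30, which IS divisible by 10, so compatible.
    Write x = 32 + 90·t and substitute into x ≡ 2 (mod 10): 90·t ≡ 2 − 32 = -30 (mod 10).
    Divide the congruence (and modulus) by g = 10: 9·t ≡ -3 (mod 1).
    Modulo 1 every t works; take t = 0.
    Then x = 32 + 90·0 = 32, valid modulo lcm(90, 10) = 90: x ≡ 32 (mod 90).
Verify: 32 mod 15 = 2, 32 mod 18 = 14, 32 mod 10 = 2.

x ≡ 32 (mod 90).


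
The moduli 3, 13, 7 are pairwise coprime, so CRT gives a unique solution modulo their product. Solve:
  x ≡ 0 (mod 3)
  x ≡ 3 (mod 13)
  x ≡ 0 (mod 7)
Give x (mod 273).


Moduli 3, 13, 7 are pairwise coprime; by CRT there is a unique solution modulo M = 3 · 13 · 7 = 273.
Solve pairwise, accumulating the modulus:
  Start with x ≡ 0 (mod 3).
  Combine with x ≡ 3 (mod 13): since gcd(3, 13) = 1, we get a unique residue mod 39.
    Write x = 0 + 3·t and substitute into x ≡ 3 (mod 13): 3·t ≡ 3 − 0 = 3 (mod 13).
    The inverse of 3 mod 13 is 9 (since 3·9 = 27 = 2·13 + 1), so t ≡ 9·3 = 27 ≡ 1 (mod 13).
    Then x = 0 + 3·1 = 3, valid modulo lcm(3, 13) = 39: x ≡ 3 (mod 39).
  Combine with x ≡ 0 (mod 7): since gcd(39, 7) = 1, we get a unique residue mod 273.
    Write x = 3 + 39·t and substitute into x ≡ 0 (mod 7): 39·t ≡ 0 − 3 = -3 (mod 7).
    Reduce coefficients mod 7: 4·t ≡ 4 (mod 7).
    The inverse of 4 mod 7 is 2 (since 4·2 = 8 = 1·7 + 1), so t ≡ 2·4 = 8 ≡ 1 (mod 7).
    Then x = 3 + 39·1 = 42, valid modulo lcm(39, 7) = 273: x ≡ 42 (mod 273).
Verify: 42 mod 3 = 0 ✓, 42 mod 13 = 3 ✓, 42 mod 7 = 0 ✓.

x ≡ 42 (mod 273).


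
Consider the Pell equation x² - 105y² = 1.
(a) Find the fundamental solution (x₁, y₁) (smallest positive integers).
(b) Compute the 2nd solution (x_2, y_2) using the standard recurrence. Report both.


Step 1: Find the fundamental solution (x₁, y₁) of x² - 105y² = 1.
  Expand √105 as a continued fraction. a₀ = ⌊√105⌋ = 10; iterate m_{k+1} = d_k·a_k − m_k, d_{k+1} = (105 − m_{k+1}²)/d_k, a_{k+1} = ⌊(a₀ + m_{k+1})/d_{k+1}⌋ (starting m₀ = 0, d₀ = 1), with convergents p_k = a_k·p_{k-1} + p_{k-2}, q_k = a_k·q_{k-1} + q_{k-2} (p₋₁ = 1, q₋₁ = 0):
  k = 0: a₀ = 10; p₀/q₀ = 10/1; p₀² − 105·q₀² = 100 − 105 = -5.
  k = 1: m = 10, d = 5, a = ⌊(10 + 10)/5⌋ = 4; p/q = (4·10 + 1)/(4·1 + 0) = 41/4; p² − 105·q² = 1681 − 1680 = 1.
  The first convergent with p² − 105·q² = 1 gives the fundamental solution (x₁, y₁) = (41, 4).
Step 2: Apply the recurrence (x_{n+1}, y_{n+1}) = (x₁x_n + 105y₁y_n, x₁y_n + y₁x_n) repeatedly.
  From (x_1, y_1) = (41, 4): x_2 = 41·41 + 105·4·4 = 3361; y_2 = 41·4 + 4·41 = 328.
Step 3: Verify x_2² - 105·y_2² = 11296321 - 11296320 = 1 (should be 1). ✓

(x_1, y_1) = (41, 4); (x_2, y_2) = (3361, 328).


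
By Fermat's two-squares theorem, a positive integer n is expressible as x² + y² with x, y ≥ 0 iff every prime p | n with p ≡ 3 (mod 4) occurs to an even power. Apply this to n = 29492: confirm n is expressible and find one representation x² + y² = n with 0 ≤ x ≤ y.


Step 1: Factor n = 29492 = 2^2 · 73 · 101.
Step 2: Check the mod-4 condition on each prime factor: 2 = 2 (special); 73 ≡ 1 (mod 4), exponent 1; 101 ≡ 1 (mod 4), exponent 1.
All primes ≡ 3 (mod 4) appear to even exponent (or don't appear), so by the two-squares theorem n IS expressible as a sum of two squares.
Step 3: Build a representation. Group n = k² · m with k = 2 and m = 73 · 101 = 7373 (a product of primes ≡ 1 (mod 4)); a representation of m scales to one of n via (k·x)² + (k·y)² = k²(x² + y²). Each prime p ≡ 1 (mod 4) is itself a sum of two squares; find a² by testing p − a² for a perfect square:
  73: 73 − 1² = 72, 73 − 2² = 69, 73 − 3² = 64 = 8² ⇒ 73 = 3² + 8².
  101: 101 − 1² = 100 = 10² ⇒ 101 = 1² + 10².
  Combine using the Brahmagupta–Fibonacci identity (a² + b²)(c² + d²) = (ac − bd)² + (ad + bc)² = (ac + bd)² + (ad − bc)²:
  73 · 101 = 7373: from (3² + 8²)(1² + 10²), take (3·1 − 8·10, 3·10 + 8·1) = (3 − 80, 30 + 8) = (-77, 38); dropping signs (only squares matter) gives (77, 38); check 77² + 38² = 5929 + 1444 = 7373 ✓.
  Scale by k = 2: (2·77, 2·38) = (154, 76).
Step 4: Order so x ≤ y and verify: 76² + 154² = 5776 + 23716 = 29492 = n. ✓

n = 29492 = 76² + 154² (one valid representation with x ≤ y).


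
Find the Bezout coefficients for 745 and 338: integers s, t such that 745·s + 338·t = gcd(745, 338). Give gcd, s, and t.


Euclidean algorithm on (745, 338) — divide until remainder is 0:
  745 = 2 · 338 + 69
  338 = 4 · 69 + 62
  69 = 1 · 62 + 7
  62 = 8 · 7 + 6
  7 = 1 · 6 + 1
  6 = 6 · 1 + 0
gcd(745, 338) = 1.
Track Bezout coefficients alongside the remainders: start with r₀ = 745 = a·1 + b·0 (s = 1, t = 0) and r₁ = 338 = a·0 + b·1 (s = 0, t = 1); each new remainder r_{k+1} = r_{k-1} − q_k·r_k inherits s_{k+1} = s_{k-1} − q_k·s_k, t_{k+1} = t_{k-1} − q_k·t_k, so r_k = a·s_k + b·t_k at every step:
  q = 2: r = 69, s = 1 − 2·0 = 1, t = 0 − 2·1 = -2  (check: 745·1 + 338·(-2) = 69)
  q = 4: r = 62, s = 0 − 4·1 = -4, t = 1 − 4·(-2) = 9  (check: 745·(-4) + 338·9 = 62)
  q = 1: r = 7, s = 1 − 1·(-4) = 5, t = -2 − 1·9 = -11  (check: 745·5 + 338·(-11) = 7)
  q = 8: r = 6, s = -4 − 8·5 = -44, t = 9 − 8·(-11) = 97  (check: 745·(-44) + 338·97 = 6)
  q = 1: r = 1, s = 5 − 1·(-44) = 49, t = -11 − 1·97 = -108  (check: 745·49 + 338·(-108) = 1)
The row with r = 1 (the gcd) gives the Bezout coefficients s = 49, t = -108.
Result: 745 · (49) + 338 · (-108) = 1.

gcd(745, 338) = 1; s = 49, t = -108 (check: 745·49 + 338·(-108) = 1).


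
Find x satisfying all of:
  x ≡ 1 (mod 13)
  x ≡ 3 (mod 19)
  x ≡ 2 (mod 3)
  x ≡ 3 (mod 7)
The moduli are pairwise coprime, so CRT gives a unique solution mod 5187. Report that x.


Product of moduli M = 13 · 19 · 3 · 7 = 5187.
Merge one congruence at a time:
  Start: x ≡ 1 (mod 13).
  Combine with x ≡ 3 (mod 19); new modulus lcm = 247.
    Write x = 1 + 13·t and substitute into x ≡ 3 (mod 19): 13·t ≡ 3 − 1 = 2 (mod 19).
    The inverse of 13 mod 19 is 3 (since 13·3 = 39 = 2·19 + 1), so t ≡ 3·2 = 6 ≡ 6 (mod 19).
    Then x = 1 + 13·6 = 79, valid modulo lcm(13, 19) = 247: x ≡ 79 (mod 247).
  Combine with x ≡ 2 (mod 3); new modulus lcm = 741.
    Write x = 79 + 247·t and substitute into x ≡ 2 (mod 3): 247·t ≡ 2 − 79 = -77 (mod 3).
    Reduce coefficients mod 3: 1·t ≡ 1 (mod 3).
    So t ≡ 1 (mod 3).
    Then x = 79 + 247·1 = 326, valid modulo lcm(247, 3) = 741: x ≡ 326 (mod 741).
  Combine with x ≡ 3 (mod 7); new modulus lcm = 5187.
    Write x = 326 + 741·t and substitute into x ≡ 3 (mod 7): 741·t ≡ 3 − 326 = -323 (mod 7).
    Reduce coefficients mod 7: 6·t ≡ 6 (mod 7).
    The inverse of 6 mod 7 is 6 (since 6·6 = 36 = 5·7 + 1), so t ≡ 6·6 = 36 ≡ 1 (mod 7).
    Then x = 326 + 741·1 = 1067, valid modulo lcm(741, 7) = 5187: x ≡ 1067 (mod 5187).
Verify against each original: 1067 mod 13 = 1, 1067 mod 19 = 3, 1067 mod 3 = 2, 1067 mod 7 = 3.

x ≡ 1067 (mod 5187).


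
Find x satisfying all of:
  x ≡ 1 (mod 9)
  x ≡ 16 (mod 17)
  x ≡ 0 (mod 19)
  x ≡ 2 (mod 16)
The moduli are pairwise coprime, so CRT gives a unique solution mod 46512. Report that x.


Product of moduli M = 9 · 17 · 19 · 16 = 46512.
Merge one congruence at a time:
  Start: x ≡ 1 (mod 9).
  Combine with x ≡ 16 (mod 17); new modulus lcm = 153.
    Write x = 1 + 9·t and substitute into x ≡ 16 (mod 17): 9·t ≡ 16 − 1 = 15 (mod 17).
    The inverse of 9 mod 17 is 2 (since 9·2 = 18 = 1·17 + 1), so t ≡ 2·15 = 30 ≡ 13 (mod 17).
    Then x = 1 + 9·13 = 118, valid modulo lcm(9, 17) = 153: x ≡ 118 (mod 153).
  Combine with x ≡ 0 (mod 19); new modulus lcm = 2907.
    Write x = 118 + 153·t and substitute into x ≡ 0 (mod 19): 153·t ≡ 0 − 118 = -118 (mod 19).
    Reduce coefficients mod 19: 1·t ≡ 15 (mod 19).
    So t ≡ 15 (mod 19).
    Then x = 118 + 153·15 = 2413, valid modulo lcm(153, 19) = 2907: x ≡ 2413 (mod 2907).
  Combine with x ≡ 2 (mod 16); new modulus lcm = 46512.
    Write x = 2413 + 2907·t and substitute into x ≡ 2 (mod 16): 2907·t ≡ 2 − 2413 = -2411 (mod 16).
    Reduce coefficients mod 16: 11·t ≡ 5 (mod 16).
    The inverse of 11 mod 16 is 3 (since 11·3 = 33 = 2·16 + 1), so t ≡ 3·5 = 15 ≡ 15 (mod 16).
    Then x = 2413 + 2907·15 = 46018, valid modulo lcm(2907, 16) = 46512: x ≡ 46018 (mod 46512).
Verify against each original: 46018 mod 9 = 1, 46018 mod 17 = 16, 46018 mod 19 = 0, 46018 mod 16 = 2.

x ≡ 46018 (mod 46512).


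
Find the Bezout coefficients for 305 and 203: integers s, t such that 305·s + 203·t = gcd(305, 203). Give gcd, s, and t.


Euclidean algorithm on (305, 203) — divide until remainder is 0:
  305 = 1 · 203 + 102
  203 = 1 · 102 + 101
  102 = 1 · 101 + 1
  101 = 101 · 1 + 0
gcd(305, 203) = 1.
Track Bezout coefficients alongside the remainders: start with r₀ = 305 = a·1 + b·0 (s = 1, t = 0) and r₁ = 203 = a·0 + b·1 (s = 0, t = 1); each new remainder r_{k+1} = r_{k-1} − q_k·r_k inherits s_{k+1} = s_{k-1} − q_k·s_k, t_{k+1} = t_{k-1} − q_k·t_k, so r_k = a·s_k + b·t_k at every step:
  q = 1: r = 102, s = 1 − 1·0 = 1, t = 0 − 1·1 = -1  (check: 305·1 + 203·(-1) = 102)
  q = 1: r = 101, s = 0 − 1·1 = -1, t = 1 − 1·(-1) = 2  (check: 305·(-1) + 203·2 = 101)
  q = 1: r = 1, s = 1 − 1·(-1) = 2, t = -1 − 1·2 = -3  (check: 305·2 + 203·(-3) = 1)
The row with r = 1 (the gcd) gives the Bezout coefficients s = 2, t = -3.
Result: 305 · (2) + 203 · (-3) = 1.

gcd(305, 203) = 1; s = 2, t = -3 (check: 305·2 + 203·(-3) = 1).


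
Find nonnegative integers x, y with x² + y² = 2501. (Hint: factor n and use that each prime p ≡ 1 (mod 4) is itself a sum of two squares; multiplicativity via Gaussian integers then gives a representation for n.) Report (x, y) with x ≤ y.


Step 1: Factor n = 2501 = 41 · 61.
Step 2: Check the mod-4 condition on each prime factor: 41 ≡ 1 (mod 4), exponent 1; 61 ≡ 1 (mod 4), exponent 1.
All primes ≡ 3 (mod 4) appear to even exponent (or don't appear), so by the two-squares theorem n IS expressible as a sum of two squares.
Step 3: Build a representation. Here n = 41 · 61 is a product of primes ≡ 1 (mod 4). Each prime p ≡ 1 (mod 4) is itself a sum of two squares; find a² by testing p − a² for a perfect square:
  41: 41 − 1² = 40, 41 − 2² = 37, 41 − 3² = 32, 41 − 4² = 25 = 5² ⇒ 41 = 4² + 5².
  61: 61 − 1² = 60, 61 − 2² = 57, 61 − 3² = 52, 61 − 4² = 45, 61 − 5² = 36 = 6² ⇒ 61 = 5² + 6².
  Combine using the Brahmagupta–Fibonacci identity (a² + b²)(c² + d²) = (ac − bd)² + (ad + bc)² = (ac + bd)² + (ad − bc)²:
  41 · 61 = 2501: from (4² + 5²)(5² + 6²), take (4·5 − 5·6, 4·6 + 5·5) = (20 − 30, 24 + 25) = (-10, 49); dropping signs (only squares matter) gives (10, 49); check 10² + 49² = 100 + 2401 = 2501 ✓.
Step 4: Order so x ≤ y and verify: 10² + 49² = 100 + 2401 = 2501 = n. ✓

n = 2501 = 10² + 49² (one valid representation with x ≤ y).


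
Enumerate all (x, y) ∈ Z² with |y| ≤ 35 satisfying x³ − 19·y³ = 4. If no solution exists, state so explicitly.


The equation is x³ - 19y³ = 4. For fixed y, x³ = 19·y³ + 4, so a solution requires the RHS to be a perfect cube.
Strategy: iterate y from -35 to 35, compute RHS = 19·y³ + 4, and check whether it is a (positive or negative) perfect cube.
Check small values of y:
  y = 0: RHS = 4 is not a perfect cube.
  y = 1: RHS = 23 is not a perfect cube.
  y = -1: RHS = -15 is not a perfect cube.
  y = 2: RHS = 156 is not a perfect cube.
  y = -2: RHS = -148 is not a perfect cube.
  y = 3: RHS = 517 is not a perfect cube.
  y = -3: RHS = -509 is not a perfect cube.
Continuing the search up to |y| = 35 finds no solutions either.
No (x, y) in the scanned range satisfies the equation.

No integer solutions with |y| ≤ 35.


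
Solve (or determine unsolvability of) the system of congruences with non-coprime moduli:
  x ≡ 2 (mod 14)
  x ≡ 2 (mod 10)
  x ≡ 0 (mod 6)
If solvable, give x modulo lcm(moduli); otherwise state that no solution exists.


Moduli 14, 10, 6 are not pairwise coprime, so CRT works modulo lcm(m_i) when all pairwise compatibility conditions hold.
Pairwise compatibility: gcd(m_i, m_j) must divide a_i - a_j for every pair.
Merge one congruence at a time:
  Start: x ≡ 2 (mod 14).
  Combine with x ≡ 2 (mod 10): gcd(14, 10) = 2; 2 - 2 = 0, which IS divisible by 2, so compatible.
    Write x = 2 + 14·t and substitute into x ≡ 2 (mod 10): 14·t ≡ 2 − 2 = 0 (mod 10).
    Divide the congruence (and modulus) by g = 2: 7·t ≡ 0 (mod 5).
    Reduce coefficients mod 5: 2·t ≡ 0 (mod 5).
    The inverse of 2 mod 5 is 3 (since 2·3 = 6 = 1·5 + 1), so t ≡ 3·0 = 0 ≡ 0 (mod 5).
    Then x = 2 + 14·0 = 2, valid modulo lcm(14, 10) = 70: x ≡ 2 (mod 70).
  Combine with x ≡ 0 (mod 6): gcd(70, 6) = 2; 0 - 2 = -2, which IS divisible by 2, so compatible.
    Write x = 2 + 70·t and substitute into x ≡ 0 (mod 6): 70·t ≡ 0 − 2 = -2 (mod 6).
    Divide the congruence (and modulus) by g = 2: 35·t ≡ -1 (mod 3).
    Reduce coefficients mod 3: 2·t ≡ 2 (mod 3).
    The inverse of 2 mod 3 is 2 (since 2·2 = 4 = 1·3 + 1), so t ≡ 2·2 = 4 ≡ 1 (mod 3).
    Then x = 2 + 70·1 = 72, valid modulo lcm(70, 6) = 210: x ≡ 72 (mod 210).
Verify: 72 mod 14 = 2, 72 mod 10 = 2, 72 mod 6 = 0.

x ≡ 72 (mod 210).


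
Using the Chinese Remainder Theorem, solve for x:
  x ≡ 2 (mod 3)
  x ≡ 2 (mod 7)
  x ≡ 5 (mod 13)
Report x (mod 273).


Moduli 3, 7, 13 are pairwise coprime; by CRT there is a unique solution modulo M = 3 · 7 · 13 = 273.
Solve pairwise, accumulating the modulus:
  Start with x ≡ 2 (mod 3).
  Combine with x ≡ 2 (mod 7): since gcd(3, 7) = 1, we get a unique residue mod 21.
    Write x = 2 + 3·t and substitute into x ≡ 2 (mod 7): 3·t ≡ 2 − 2 = 0 (mod 7).
    The inverse of 3 mod 7 is 5 (since 3·5 = 15 = 2·7 + 1), so t ≡ 5·0 = 0 ≡ 0 (mod 7).
    Then x = 2 + 3·0 = 2, valid modulo lcm(3, 7) = 21: x ≡ 2 (mod 21).
  Combine with x ≡ 5 (mod 13): since gcd(21, 13) = 1, we get a unique residue mod 273.
    Write x = 2 + 21·t and substitute into x ≡ 5 (mod 13): 21·t ≡ 5 − 2 = 3 (mod 13).
    Reduce coefficients mod 13: 8·t ≡ 3 (mod 13).
    The inverse of 8 mod 13 is 5 (since 8·5 = 40 = 3·13 + 1), so t ≡ 5·3 = 15 ≡ 2 (mod 13).
    Then x = 2 + 21·2 = 44, valid modulo lcm(21, 13) = 273: x ≡ 44 (mod 273).
Verify: 44 mod 3 = 2 ✓, 44 mod 7 = 2 ✓, 44 mod 13 = 5 ✓.

x ≡ 44 (mod 273).
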